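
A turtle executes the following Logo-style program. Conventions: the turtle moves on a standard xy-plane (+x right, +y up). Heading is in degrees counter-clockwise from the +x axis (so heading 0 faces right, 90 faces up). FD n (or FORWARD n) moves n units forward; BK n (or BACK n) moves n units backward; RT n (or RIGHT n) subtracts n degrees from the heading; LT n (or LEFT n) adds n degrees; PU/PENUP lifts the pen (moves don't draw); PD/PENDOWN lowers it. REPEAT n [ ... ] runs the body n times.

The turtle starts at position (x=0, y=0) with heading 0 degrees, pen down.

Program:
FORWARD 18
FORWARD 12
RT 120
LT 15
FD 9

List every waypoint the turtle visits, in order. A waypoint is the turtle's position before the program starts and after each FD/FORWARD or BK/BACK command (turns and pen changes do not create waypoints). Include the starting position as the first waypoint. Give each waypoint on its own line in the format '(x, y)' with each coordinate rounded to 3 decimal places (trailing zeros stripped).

Answer: (0, 0)
(18, 0)
(30, 0)
(27.671, -8.693)

Derivation:
Executing turtle program step by step:
Start: pos=(0,0), heading=0, pen down
FD 18: (0,0) -> (18,0) [heading=0, draw]
FD 12: (18,0) -> (30,0) [heading=0, draw]
RT 120: heading 0 -> 240
LT 15: heading 240 -> 255
FD 9: (30,0) -> (27.671,-8.693) [heading=255, draw]
Final: pos=(27.671,-8.693), heading=255, 3 segment(s) drawn
Waypoints (4 total):
(0, 0)
(18, 0)
(30, 0)
(27.671, -8.693)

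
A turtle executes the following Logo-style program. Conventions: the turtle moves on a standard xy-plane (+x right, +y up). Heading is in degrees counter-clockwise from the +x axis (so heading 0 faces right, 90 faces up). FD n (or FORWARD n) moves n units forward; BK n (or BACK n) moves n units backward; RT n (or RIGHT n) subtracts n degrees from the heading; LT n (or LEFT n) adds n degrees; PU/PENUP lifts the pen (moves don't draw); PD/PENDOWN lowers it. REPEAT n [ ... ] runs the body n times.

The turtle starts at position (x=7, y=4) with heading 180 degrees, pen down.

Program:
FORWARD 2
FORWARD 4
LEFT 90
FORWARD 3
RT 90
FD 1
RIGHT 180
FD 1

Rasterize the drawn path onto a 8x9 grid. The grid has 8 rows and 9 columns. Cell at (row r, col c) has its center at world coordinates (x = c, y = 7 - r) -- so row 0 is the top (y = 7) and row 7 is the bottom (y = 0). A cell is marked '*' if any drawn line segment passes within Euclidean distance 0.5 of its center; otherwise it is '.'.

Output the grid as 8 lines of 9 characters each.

Segment 0: (7,4) -> (5,4)
Segment 1: (5,4) -> (1,4)
Segment 2: (1,4) -> (1,1)
Segment 3: (1,1) -> (-0,1)
Segment 4: (-0,1) -> (1,1)

Answer: .........
.........
.........
.*******.
.*.......
.*.......
**.......
.........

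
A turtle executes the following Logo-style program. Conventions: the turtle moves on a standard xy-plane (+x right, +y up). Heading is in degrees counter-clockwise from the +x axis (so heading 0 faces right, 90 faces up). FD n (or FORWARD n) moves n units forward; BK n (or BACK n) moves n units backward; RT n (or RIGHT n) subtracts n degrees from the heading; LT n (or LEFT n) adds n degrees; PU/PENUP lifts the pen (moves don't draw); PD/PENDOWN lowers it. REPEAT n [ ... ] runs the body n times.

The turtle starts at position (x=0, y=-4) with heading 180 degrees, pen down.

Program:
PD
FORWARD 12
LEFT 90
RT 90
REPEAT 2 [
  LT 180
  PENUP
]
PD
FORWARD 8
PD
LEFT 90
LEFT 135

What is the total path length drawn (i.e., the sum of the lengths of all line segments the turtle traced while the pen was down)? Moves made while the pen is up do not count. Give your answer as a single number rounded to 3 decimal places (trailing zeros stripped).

Answer: 20

Derivation:
Executing turtle program step by step:
Start: pos=(0,-4), heading=180, pen down
PD: pen down
FD 12: (0,-4) -> (-12,-4) [heading=180, draw]
LT 90: heading 180 -> 270
RT 90: heading 270 -> 180
REPEAT 2 [
  -- iteration 1/2 --
  LT 180: heading 180 -> 0
  PU: pen up
  -- iteration 2/2 --
  LT 180: heading 0 -> 180
  PU: pen up
]
PD: pen down
FD 8: (-12,-4) -> (-20,-4) [heading=180, draw]
PD: pen down
LT 90: heading 180 -> 270
LT 135: heading 270 -> 45
Final: pos=(-20,-4), heading=45, 2 segment(s) drawn

Segment lengths:
  seg 1: (0,-4) -> (-12,-4), length = 12
  seg 2: (-12,-4) -> (-20,-4), length = 8
Total = 20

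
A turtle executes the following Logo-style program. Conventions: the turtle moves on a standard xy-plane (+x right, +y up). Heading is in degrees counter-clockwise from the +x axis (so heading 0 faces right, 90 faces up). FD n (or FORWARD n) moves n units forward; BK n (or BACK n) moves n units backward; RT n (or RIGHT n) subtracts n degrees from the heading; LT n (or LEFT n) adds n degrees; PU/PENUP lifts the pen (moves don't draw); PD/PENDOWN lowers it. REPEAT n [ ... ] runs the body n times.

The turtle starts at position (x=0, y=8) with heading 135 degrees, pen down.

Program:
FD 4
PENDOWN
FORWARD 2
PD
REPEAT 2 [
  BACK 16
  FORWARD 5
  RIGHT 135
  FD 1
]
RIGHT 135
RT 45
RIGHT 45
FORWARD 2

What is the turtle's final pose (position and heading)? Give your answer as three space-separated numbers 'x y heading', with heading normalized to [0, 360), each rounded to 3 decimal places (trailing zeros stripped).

Executing turtle program step by step:
Start: pos=(0,8), heading=135, pen down
FD 4: (0,8) -> (-2.828,10.828) [heading=135, draw]
PD: pen down
FD 2: (-2.828,10.828) -> (-4.243,12.243) [heading=135, draw]
PD: pen down
REPEAT 2 [
  -- iteration 1/2 --
  BK 16: (-4.243,12.243) -> (7.071,0.929) [heading=135, draw]
  FD 5: (7.071,0.929) -> (3.536,4.464) [heading=135, draw]
  RT 135: heading 135 -> 0
  FD 1: (3.536,4.464) -> (4.536,4.464) [heading=0, draw]
  -- iteration 2/2 --
  BK 16: (4.536,4.464) -> (-11.464,4.464) [heading=0, draw]
  FD 5: (-11.464,4.464) -> (-6.464,4.464) [heading=0, draw]
  RT 135: heading 0 -> 225
  FD 1: (-6.464,4.464) -> (-7.172,3.757) [heading=225, draw]
]
RT 135: heading 225 -> 90
RT 45: heading 90 -> 45
RT 45: heading 45 -> 0
FD 2: (-7.172,3.757) -> (-5.172,3.757) [heading=0, draw]
Final: pos=(-5.172,3.757), heading=0, 9 segment(s) drawn

Answer: -5.172 3.757 0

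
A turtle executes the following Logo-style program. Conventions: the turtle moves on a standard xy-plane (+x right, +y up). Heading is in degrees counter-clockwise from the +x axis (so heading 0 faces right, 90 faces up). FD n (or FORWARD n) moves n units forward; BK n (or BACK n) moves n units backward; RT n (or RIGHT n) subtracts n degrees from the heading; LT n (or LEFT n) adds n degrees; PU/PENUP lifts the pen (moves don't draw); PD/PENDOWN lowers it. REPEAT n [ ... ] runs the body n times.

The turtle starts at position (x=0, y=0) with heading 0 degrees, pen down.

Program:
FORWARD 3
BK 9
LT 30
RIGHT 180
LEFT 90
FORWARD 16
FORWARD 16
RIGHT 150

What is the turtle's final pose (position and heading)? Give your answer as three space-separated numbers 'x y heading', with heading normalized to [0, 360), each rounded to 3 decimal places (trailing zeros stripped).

Executing turtle program step by step:
Start: pos=(0,0), heading=0, pen down
FD 3: (0,0) -> (3,0) [heading=0, draw]
BK 9: (3,0) -> (-6,0) [heading=0, draw]
LT 30: heading 0 -> 30
RT 180: heading 30 -> 210
LT 90: heading 210 -> 300
FD 16: (-6,0) -> (2,-13.856) [heading=300, draw]
FD 16: (2,-13.856) -> (10,-27.713) [heading=300, draw]
RT 150: heading 300 -> 150
Final: pos=(10,-27.713), heading=150, 4 segment(s) drawn

Answer: 10 -27.713 150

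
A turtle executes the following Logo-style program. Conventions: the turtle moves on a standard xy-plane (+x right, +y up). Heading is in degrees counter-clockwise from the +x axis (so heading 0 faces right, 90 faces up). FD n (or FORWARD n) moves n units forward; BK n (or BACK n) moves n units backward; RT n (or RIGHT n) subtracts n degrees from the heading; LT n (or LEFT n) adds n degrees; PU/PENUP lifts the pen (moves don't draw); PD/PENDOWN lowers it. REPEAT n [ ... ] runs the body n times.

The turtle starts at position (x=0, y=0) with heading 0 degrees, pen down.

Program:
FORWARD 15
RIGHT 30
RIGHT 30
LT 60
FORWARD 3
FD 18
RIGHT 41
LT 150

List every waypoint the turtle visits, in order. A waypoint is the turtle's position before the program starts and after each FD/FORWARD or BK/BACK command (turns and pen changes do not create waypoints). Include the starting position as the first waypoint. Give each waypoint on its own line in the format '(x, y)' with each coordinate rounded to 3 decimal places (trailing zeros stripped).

Executing turtle program step by step:
Start: pos=(0,0), heading=0, pen down
FD 15: (0,0) -> (15,0) [heading=0, draw]
RT 30: heading 0 -> 330
RT 30: heading 330 -> 300
LT 60: heading 300 -> 0
FD 3: (15,0) -> (18,0) [heading=0, draw]
FD 18: (18,0) -> (36,0) [heading=0, draw]
RT 41: heading 0 -> 319
LT 150: heading 319 -> 109
Final: pos=(36,0), heading=109, 3 segment(s) drawn
Waypoints (4 total):
(0, 0)
(15, 0)
(18, 0)
(36, 0)

Answer: (0, 0)
(15, 0)
(18, 0)
(36, 0)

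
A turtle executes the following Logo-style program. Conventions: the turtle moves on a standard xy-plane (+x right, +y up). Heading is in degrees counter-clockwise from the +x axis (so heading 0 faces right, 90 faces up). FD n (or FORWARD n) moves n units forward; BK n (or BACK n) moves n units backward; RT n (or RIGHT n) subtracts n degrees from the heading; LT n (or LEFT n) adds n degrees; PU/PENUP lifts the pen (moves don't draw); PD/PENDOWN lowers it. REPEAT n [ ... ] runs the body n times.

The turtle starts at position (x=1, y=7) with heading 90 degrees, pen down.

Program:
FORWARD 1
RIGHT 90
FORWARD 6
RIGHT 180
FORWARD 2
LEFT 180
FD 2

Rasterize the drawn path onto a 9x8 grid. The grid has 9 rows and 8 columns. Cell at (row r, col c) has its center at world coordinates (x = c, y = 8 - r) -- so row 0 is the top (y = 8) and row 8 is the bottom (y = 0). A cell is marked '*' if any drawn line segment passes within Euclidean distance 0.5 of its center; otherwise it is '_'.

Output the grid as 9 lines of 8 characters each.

Segment 0: (1,7) -> (1,8)
Segment 1: (1,8) -> (7,8)
Segment 2: (7,8) -> (5,8)
Segment 3: (5,8) -> (7,8)

Answer: _*******
_*______
________
________
________
________
________
________
________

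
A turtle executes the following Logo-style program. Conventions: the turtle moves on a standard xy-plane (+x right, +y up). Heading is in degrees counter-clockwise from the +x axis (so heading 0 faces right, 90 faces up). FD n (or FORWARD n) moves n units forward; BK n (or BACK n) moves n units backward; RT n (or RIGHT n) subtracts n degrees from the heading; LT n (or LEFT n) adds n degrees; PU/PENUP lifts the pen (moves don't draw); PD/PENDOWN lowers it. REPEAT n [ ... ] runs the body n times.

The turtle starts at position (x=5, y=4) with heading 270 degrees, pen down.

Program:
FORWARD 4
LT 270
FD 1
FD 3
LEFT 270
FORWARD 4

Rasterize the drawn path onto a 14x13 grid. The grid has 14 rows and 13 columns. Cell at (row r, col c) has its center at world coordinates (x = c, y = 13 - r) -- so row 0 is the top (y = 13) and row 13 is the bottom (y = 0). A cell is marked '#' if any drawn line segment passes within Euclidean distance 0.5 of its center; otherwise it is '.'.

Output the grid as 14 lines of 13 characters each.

Answer: .............
.............
.............
.............
.............
.............
.............
.............
.............
.#...#.......
.#...#.......
.#...#.......
.#...#.......
.#####.......

Derivation:
Segment 0: (5,4) -> (5,0)
Segment 1: (5,0) -> (4,0)
Segment 2: (4,0) -> (1,0)
Segment 3: (1,0) -> (1,4)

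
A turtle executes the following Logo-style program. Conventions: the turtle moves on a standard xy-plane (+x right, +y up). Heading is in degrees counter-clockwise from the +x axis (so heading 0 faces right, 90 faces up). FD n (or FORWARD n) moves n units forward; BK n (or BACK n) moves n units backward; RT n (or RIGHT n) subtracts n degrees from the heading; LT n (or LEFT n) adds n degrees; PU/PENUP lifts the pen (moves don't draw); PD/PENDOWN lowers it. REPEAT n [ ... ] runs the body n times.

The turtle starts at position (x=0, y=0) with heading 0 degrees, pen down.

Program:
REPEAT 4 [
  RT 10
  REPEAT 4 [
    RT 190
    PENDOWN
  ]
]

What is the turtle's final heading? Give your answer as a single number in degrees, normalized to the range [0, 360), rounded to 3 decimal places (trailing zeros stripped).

Answer: 160

Derivation:
Executing turtle program step by step:
Start: pos=(0,0), heading=0, pen down
REPEAT 4 [
  -- iteration 1/4 --
  RT 10: heading 0 -> 350
  REPEAT 4 [
    -- iteration 1/4 --
    RT 190: heading 350 -> 160
    PD: pen down
    -- iteration 2/4 --
    RT 190: heading 160 -> 330
    PD: pen down
    -- iteration 3/4 --
    RT 190: heading 330 -> 140
    PD: pen down
    -- iteration 4/4 --
    RT 190: heading 140 -> 310
    PD: pen down
  ]
  -- iteration 2/4 --
  RT 10: heading 310 -> 300
  REPEAT 4 [
    -- iteration 1/4 --
    RT 190: heading 300 -> 110
    PD: pen down
    -- iteration 2/4 --
    RT 190: heading 110 -> 280
    PD: pen down
    -- iteration 3/4 --
    RT 190: heading 280 -> 90
    PD: pen down
    -- iteration 4/4 --
    RT 190: heading 90 -> 260
    PD: pen down
  ]
  -- iteration 3/4 --
  RT 10: heading 260 -> 250
  REPEAT 4 [
    -- iteration 1/4 --
    RT 190: heading 250 -> 60
    PD: pen down
    -- iteration 2/4 --
    RT 190: heading 60 -> 230
    PD: pen down
    -- iteration 3/4 --
    RT 190: heading 230 -> 40
    PD: pen down
    -- iteration 4/4 --
    RT 190: heading 40 -> 210
    PD: pen down
  ]
  -- iteration 4/4 --
  RT 10: heading 210 -> 200
  REPEAT 4 [
    -- iteration 1/4 --
    RT 190: heading 200 -> 10
    PD: pen down
    -- iteration 2/4 --
    RT 190: heading 10 -> 180
    PD: pen down
    -- iteration 3/4 --
    RT 190: heading 180 -> 350
    PD: pen down
    -- iteration 4/4 --
    RT 190: heading 350 -> 160
    PD: pen down
  ]
]
Final: pos=(0,0), heading=160, 0 segment(s) drawn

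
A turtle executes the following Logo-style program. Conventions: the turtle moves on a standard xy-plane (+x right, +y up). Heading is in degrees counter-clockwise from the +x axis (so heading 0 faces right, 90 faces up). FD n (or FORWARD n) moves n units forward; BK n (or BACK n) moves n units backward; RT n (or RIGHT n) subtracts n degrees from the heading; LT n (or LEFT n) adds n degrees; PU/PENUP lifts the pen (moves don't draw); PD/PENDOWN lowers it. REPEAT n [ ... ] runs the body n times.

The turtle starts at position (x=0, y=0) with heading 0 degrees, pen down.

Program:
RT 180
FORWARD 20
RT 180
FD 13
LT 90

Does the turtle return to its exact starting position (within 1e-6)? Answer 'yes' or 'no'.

Executing turtle program step by step:
Start: pos=(0,0), heading=0, pen down
RT 180: heading 0 -> 180
FD 20: (0,0) -> (-20,0) [heading=180, draw]
RT 180: heading 180 -> 0
FD 13: (-20,0) -> (-7,0) [heading=0, draw]
LT 90: heading 0 -> 90
Final: pos=(-7,0), heading=90, 2 segment(s) drawn

Start position: (0, 0)
Final position: (-7, 0)
Distance = 7; >= 1e-6 -> NOT closed

Answer: no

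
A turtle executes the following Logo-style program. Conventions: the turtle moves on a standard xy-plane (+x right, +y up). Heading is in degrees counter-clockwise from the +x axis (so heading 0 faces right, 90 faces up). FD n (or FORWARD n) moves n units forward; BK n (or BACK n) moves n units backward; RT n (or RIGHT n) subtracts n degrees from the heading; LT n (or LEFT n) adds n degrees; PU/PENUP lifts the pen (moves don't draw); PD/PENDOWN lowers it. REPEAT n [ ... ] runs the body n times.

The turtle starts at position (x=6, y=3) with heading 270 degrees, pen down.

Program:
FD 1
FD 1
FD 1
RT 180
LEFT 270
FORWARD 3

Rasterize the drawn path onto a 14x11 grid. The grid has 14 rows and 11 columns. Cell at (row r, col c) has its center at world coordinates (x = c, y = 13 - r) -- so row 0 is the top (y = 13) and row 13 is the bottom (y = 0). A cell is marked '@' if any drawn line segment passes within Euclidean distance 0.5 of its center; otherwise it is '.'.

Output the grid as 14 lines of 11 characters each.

Answer: ...........
...........
...........
...........
...........
...........
...........
...........
...........
...........
......@....
......@....
......@....
......@@@@.

Derivation:
Segment 0: (6,3) -> (6,2)
Segment 1: (6,2) -> (6,1)
Segment 2: (6,1) -> (6,0)
Segment 3: (6,0) -> (9,-0)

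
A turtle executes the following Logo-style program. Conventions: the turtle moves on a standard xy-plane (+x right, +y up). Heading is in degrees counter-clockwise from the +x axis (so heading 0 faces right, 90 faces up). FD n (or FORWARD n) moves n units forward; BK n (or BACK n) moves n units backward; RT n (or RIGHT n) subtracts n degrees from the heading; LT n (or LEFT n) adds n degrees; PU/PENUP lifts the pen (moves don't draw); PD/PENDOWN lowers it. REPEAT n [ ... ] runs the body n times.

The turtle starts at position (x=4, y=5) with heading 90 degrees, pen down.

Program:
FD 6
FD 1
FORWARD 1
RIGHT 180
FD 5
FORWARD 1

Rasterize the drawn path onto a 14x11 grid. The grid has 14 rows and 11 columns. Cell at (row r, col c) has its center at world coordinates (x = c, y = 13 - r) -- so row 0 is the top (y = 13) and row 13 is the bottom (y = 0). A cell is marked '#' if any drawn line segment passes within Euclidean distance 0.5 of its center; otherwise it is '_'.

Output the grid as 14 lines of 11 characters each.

Answer: ____#______
____#______
____#______
____#______
____#______
____#______
____#______
____#______
____#______
___________
___________
___________
___________
___________

Derivation:
Segment 0: (4,5) -> (4,11)
Segment 1: (4,11) -> (4,12)
Segment 2: (4,12) -> (4,13)
Segment 3: (4,13) -> (4,8)
Segment 4: (4,8) -> (4,7)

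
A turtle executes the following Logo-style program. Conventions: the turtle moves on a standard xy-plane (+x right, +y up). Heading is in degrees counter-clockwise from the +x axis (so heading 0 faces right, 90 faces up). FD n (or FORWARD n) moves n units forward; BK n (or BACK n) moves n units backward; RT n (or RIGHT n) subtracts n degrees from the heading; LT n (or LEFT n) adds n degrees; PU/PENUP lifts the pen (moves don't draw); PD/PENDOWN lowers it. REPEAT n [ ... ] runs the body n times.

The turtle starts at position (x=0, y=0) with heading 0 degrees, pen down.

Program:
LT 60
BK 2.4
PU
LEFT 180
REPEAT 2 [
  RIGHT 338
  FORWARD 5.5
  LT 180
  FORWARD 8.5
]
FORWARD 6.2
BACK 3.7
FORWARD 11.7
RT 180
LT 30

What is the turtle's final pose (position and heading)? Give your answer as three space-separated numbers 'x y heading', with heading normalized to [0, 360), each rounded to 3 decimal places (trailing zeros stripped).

Executing turtle program step by step:
Start: pos=(0,0), heading=0, pen down
LT 60: heading 0 -> 60
BK 2.4: (0,0) -> (-1.2,-2.078) [heading=60, draw]
PU: pen up
LT 180: heading 60 -> 240
REPEAT 2 [
  -- iteration 1/2 --
  RT 338: heading 240 -> 262
  FD 5.5: (-1.2,-2.078) -> (-1.965,-7.525) [heading=262, move]
  LT 180: heading 262 -> 82
  FD 8.5: (-1.965,-7.525) -> (-0.782,0.892) [heading=82, move]
  -- iteration 2/2 --
  RT 338: heading 82 -> 104
  FD 5.5: (-0.782,0.892) -> (-2.113,6.229) [heading=104, move]
  LT 180: heading 104 -> 284
  FD 8.5: (-2.113,6.229) -> (-0.057,-2.019) [heading=284, move]
]
FD 6.2: (-0.057,-2.019) -> (1.443,-8.034) [heading=284, move]
BK 3.7: (1.443,-8.034) -> (0.548,-4.444) [heading=284, move]
FD 11.7: (0.548,-4.444) -> (3.379,-15.797) [heading=284, move]
RT 180: heading 284 -> 104
LT 30: heading 104 -> 134
Final: pos=(3.379,-15.797), heading=134, 1 segment(s) drawn

Answer: 3.379 -15.797 134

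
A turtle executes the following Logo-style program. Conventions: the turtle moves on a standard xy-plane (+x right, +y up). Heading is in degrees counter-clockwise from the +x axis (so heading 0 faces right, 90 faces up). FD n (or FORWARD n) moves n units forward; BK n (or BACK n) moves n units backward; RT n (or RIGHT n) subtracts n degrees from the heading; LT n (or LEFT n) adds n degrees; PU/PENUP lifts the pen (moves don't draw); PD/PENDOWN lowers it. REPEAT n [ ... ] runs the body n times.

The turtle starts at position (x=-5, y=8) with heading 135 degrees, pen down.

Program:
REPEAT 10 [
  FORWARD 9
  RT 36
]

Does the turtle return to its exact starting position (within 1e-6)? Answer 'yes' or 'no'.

Answer: yes

Derivation:
Executing turtle program step by step:
Start: pos=(-5,8), heading=135, pen down
REPEAT 10 [
  -- iteration 1/10 --
  FD 9: (-5,8) -> (-11.364,14.364) [heading=135, draw]
  RT 36: heading 135 -> 99
  -- iteration 2/10 --
  FD 9: (-11.364,14.364) -> (-12.772,23.253) [heading=99, draw]
  RT 36: heading 99 -> 63
  -- iteration 3/10 --
  FD 9: (-12.772,23.253) -> (-8.686,31.272) [heading=63, draw]
  RT 36: heading 63 -> 27
  -- iteration 4/10 --
  FD 9: (-8.686,31.272) -> (-0.667,35.358) [heading=27, draw]
  RT 36: heading 27 -> 351
  -- iteration 5/10 --
  FD 9: (-0.667,35.358) -> (8.222,33.95) [heading=351, draw]
  RT 36: heading 351 -> 315
  -- iteration 6/10 --
  FD 9: (8.222,33.95) -> (14.586,27.586) [heading=315, draw]
  RT 36: heading 315 -> 279
  -- iteration 7/10 --
  FD 9: (14.586,27.586) -> (15.994,18.697) [heading=279, draw]
  RT 36: heading 279 -> 243
  -- iteration 8/10 --
  FD 9: (15.994,18.697) -> (11.908,10.678) [heading=243, draw]
  RT 36: heading 243 -> 207
  -- iteration 9/10 --
  FD 9: (11.908,10.678) -> (3.889,6.592) [heading=207, draw]
  RT 36: heading 207 -> 171
  -- iteration 10/10 --
  FD 9: (3.889,6.592) -> (-5,8) [heading=171, draw]
  RT 36: heading 171 -> 135
]
Final: pos=(-5,8), heading=135, 10 segment(s) drawn

Start position: (-5, 8)
Final position: (-5, 8)
Distance = 0; < 1e-6 -> CLOSED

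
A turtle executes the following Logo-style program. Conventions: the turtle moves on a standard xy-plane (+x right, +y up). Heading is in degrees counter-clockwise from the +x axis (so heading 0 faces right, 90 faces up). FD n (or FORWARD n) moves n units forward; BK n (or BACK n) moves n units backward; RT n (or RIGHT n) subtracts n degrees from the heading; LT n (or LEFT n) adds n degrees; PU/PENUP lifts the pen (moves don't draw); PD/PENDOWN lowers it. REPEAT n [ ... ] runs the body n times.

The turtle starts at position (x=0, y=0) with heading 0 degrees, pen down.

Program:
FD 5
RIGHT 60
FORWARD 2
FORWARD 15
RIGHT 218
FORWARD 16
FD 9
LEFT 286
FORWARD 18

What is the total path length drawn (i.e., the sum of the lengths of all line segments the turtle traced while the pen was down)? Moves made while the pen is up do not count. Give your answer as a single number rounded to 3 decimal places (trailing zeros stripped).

Answer: 65

Derivation:
Executing turtle program step by step:
Start: pos=(0,0), heading=0, pen down
FD 5: (0,0) -> (5,0) [heading=0, draw]
RT 60: heading 0 -> 300
FD 2: (5,0) -> (6,-1.732) [heading=300, draw]
FD 15: (6,-1.732) -> (13.5,-14.722) [heading=300, draw]
RT 218: heading 300 -> 82
FD 16: (13.5,-14.722) -> (15.727,1.122) [heading=82, draw]
FD 9: (15.727,1.122) -> (16.979,10.034) [heading=82, draw]
LT 286: heading 82 -> 8
FD 18: (16.979,10.034) -> (34.804,12.539) [heading=8, draw]
Final: pos=(34.804,12.539), heading=8, 6 segment(s) drawn

Segment lengths:
  seg 1: (0,0) -> (5,0), length = 5
  seg 2: (5,0) -> (6,-1.732), length = 2
  seg 3: (6,-1.732) -> (13.5,-14.722), length = 15
  seg 4: (13.5,-14.722) -> (15.727,1.122), length = 16
  seg 5: (15.727,1.122) -> (16.979,10.034), length = 9
  seg 6: (16.979,10.034) -> (34.804,12.539), length = 18
Total = 65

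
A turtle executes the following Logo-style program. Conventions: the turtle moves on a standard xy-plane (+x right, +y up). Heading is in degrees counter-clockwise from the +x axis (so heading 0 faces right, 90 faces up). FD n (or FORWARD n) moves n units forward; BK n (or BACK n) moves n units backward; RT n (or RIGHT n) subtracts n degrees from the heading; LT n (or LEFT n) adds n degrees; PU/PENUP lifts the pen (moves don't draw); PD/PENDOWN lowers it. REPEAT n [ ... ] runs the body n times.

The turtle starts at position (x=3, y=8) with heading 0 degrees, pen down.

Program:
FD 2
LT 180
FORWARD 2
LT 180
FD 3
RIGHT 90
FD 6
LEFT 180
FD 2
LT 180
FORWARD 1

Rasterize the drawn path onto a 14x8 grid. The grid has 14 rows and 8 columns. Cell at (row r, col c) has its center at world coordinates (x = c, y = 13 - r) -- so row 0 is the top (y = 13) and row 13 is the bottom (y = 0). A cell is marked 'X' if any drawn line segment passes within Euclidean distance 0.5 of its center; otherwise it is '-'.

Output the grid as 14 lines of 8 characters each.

Segment 0: (3,8) -> (5,8)
Segment 1: (5,8) -> (3,8)
Segment 2: (3,8) -> (6,8)
Segment 3: (6,8) -> (6,2)
Segment 4: (6,2) -> (6,4)
Segment 5: (6,4) -> (6,3)

Answer: --------
--------
--------
--------
--------
---XXXX-
------X-
------X-
------X-
------X-
------X-
------X-
--------
--------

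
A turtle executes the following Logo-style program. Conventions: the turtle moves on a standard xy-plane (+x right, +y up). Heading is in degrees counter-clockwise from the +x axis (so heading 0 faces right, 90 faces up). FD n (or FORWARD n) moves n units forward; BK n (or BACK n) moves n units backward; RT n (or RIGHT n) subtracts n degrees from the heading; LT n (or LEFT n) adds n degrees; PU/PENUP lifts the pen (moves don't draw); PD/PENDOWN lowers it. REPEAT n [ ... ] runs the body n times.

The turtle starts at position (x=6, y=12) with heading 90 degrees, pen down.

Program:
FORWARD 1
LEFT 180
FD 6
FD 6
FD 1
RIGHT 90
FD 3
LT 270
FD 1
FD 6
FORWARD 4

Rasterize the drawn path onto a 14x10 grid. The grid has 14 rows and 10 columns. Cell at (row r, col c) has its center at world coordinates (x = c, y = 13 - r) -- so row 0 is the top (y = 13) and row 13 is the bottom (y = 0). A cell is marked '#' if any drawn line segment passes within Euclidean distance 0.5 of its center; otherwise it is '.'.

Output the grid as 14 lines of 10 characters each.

Segment 0: (6,12) -> (6,13)
Segment 1: (6,13) -> (6,7)
Segment 2: (6,7) -> (6,1)
Segment 3: (6,1) -> (6,0)
Segment 4: (6,0) -> (3,0)
Segment 5: (3,0) -> (3,1)
Segment 6: (3,1) -> (3,7)
Segment 7: (3,7) -> (3,11)

Answer: ......#...
......#...
...#..#...
...#..#...
...#..#...
...#..#...
...#..#...
...#..#...
...#..#...
...#..#...
...#..#...
...#..#...
...#..#...
...####...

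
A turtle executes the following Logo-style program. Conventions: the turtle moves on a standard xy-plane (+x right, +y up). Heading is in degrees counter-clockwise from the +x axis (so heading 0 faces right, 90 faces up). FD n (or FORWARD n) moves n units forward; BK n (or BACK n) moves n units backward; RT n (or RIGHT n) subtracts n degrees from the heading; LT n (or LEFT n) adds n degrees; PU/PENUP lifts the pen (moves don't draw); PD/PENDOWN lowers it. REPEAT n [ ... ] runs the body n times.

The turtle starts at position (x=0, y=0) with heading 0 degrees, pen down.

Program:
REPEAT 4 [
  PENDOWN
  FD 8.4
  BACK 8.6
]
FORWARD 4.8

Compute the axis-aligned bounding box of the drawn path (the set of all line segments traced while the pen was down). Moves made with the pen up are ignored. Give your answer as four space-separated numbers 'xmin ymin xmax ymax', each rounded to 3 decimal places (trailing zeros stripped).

Answer: -0.8 0 8.4 0

Derivation:
Executing turtle program step by step:
Start: pos=(0,0), heading=0, pen down
REPEAT 4 [
  -- iteration 1/4 --
  PD: pen down
  FD 8.4: (0,0) -> (8.4,0) [heading=0, draw]
  BK 8.6: (8.4,0) -> (-0.2,0) [heading=0, draw]
  -- iteration 2/4 --
  PD: pen down
  FD 8.4: (-0.2,0) -> (8.2,0) [heading=0, draw]
  BK 8.6: (8.2,0) -> (-0.4,0) [heading=0, draw]
  -- iteration 3/4 --
  PD: pen down
  FD 8.4: (-0.4,0) -> (8,0) [heading=0, draw]
  BK 8.6: (8,0) -> (-0.6,0) [heading=0, draw]
  -- iteration 4/4 --
  PD: pen down
  FD 8.4: (-0.6,0) -> (7.8,0) [heading=0, draw]
  BK 8.6: (7.8,0) -> (-0.8,0) [heading=0, draw]
]
FD 4.8: (-0.8,0) -> (4,0) [heading=0, draw]
Final: pos=(4,0), heading=0, 9 segment(s) drawn

Segment endpoints: x in {-0.8, -0.6, -0.4, -0.2, 0, 4, 7.8, 8, 8.2, 8.4}, y in {0}
xmin=-0.8, ymin=0, xmax=8.4, ymax=0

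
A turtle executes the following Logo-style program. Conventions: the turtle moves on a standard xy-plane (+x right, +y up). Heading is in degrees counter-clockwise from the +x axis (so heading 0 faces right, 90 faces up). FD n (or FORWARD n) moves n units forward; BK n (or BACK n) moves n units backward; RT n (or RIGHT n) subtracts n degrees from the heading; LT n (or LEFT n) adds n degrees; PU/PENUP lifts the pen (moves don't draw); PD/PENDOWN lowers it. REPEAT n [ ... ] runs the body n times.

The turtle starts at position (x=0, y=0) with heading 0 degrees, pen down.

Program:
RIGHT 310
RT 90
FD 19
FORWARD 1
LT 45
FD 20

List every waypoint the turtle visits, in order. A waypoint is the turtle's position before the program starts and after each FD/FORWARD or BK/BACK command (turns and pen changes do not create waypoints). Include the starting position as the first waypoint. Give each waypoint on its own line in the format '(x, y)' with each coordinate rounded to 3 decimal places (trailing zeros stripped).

Answer: (0, 0)
(14.555, -12.213)
(15.321, -12.856)
(35.245, -11.113)

Derivation:
Executing turtle program step by step:
Start: pos=(0,0), heading=0, pen down
RT 310: heading 0 -> 50
RT 90: heading 50 -> 320
FD 19: (0,0) -> (14.555,-12.213) [heading=320, draw]
FD 1: (14.555,-12.213) -> (15.321,-12.856) [heading=320, draw]
LT 45: heading 320 -> 5
FD 20: (15.321,-12.856) -> (35.245,-11.113) [heading=5, draw]
Final: pos=(35.245,-11.113), heading=5, 3 segment(s) drawn
Waypoints (4 total):
(0, 0)
(14.555, -12.213)
(15.321, -12.856)
(35.245, -11.113)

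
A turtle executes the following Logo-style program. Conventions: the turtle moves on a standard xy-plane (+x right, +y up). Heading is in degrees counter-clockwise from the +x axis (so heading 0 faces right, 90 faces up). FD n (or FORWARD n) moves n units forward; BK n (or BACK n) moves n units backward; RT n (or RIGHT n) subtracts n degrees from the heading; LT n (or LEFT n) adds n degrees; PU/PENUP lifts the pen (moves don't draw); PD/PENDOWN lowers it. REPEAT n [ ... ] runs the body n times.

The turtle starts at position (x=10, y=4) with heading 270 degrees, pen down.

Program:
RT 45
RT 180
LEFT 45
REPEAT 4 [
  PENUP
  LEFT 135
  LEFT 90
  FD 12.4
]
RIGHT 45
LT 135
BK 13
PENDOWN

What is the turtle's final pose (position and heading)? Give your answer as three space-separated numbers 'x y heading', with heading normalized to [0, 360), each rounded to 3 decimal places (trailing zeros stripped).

Executing turtle program step by step:
Start: pos=(10,4), heading=270, pen down
RT 45: heading 270 -> 225
RT 180: heading 225 -> 45
LT 45: heading 45 -> 90
REPEAT 4 [
  -- iteration 1/4 --
  PU: pen up
  LT 135: heading 90 -> 225
  LT 90: heading 225 -> 315
  FD 12.4: (10,4) -> (18.768,-4.768) [heading=315, move]
  -- iteration 2/4 --
  PU: pen up
  LT 135: heading 315 -> 90
  LT 90: heading 90 -> 180
  FD 12.4: (18.768,-4.768) -> (6.368,-4.768) [heading=180, move]
  -- iteration 3/4 --
  PU: pen up
  LT 135: heading 180 -> 315
  LT 90: heading 315 -> 45
  FD 12.4: (6.368,-4.768) -> (15.136,4) [heading=45, move]
  -- iteration 4/4 --
  PU: pen up
  LT 135: heading 45 -> 180
  LT 90: heading 180 -> 270
  FD 12.4: (15.136,4) -> (15.136,-8.4) [heading=270, move]
]
RT 45: heading 270 -> 225
LT 135: heading 225 -> 0
BK 13: (15.136,-8.4) -> (2.136,-8.4) [heading=0, move]
PD: pen down
Final: pos=(2.136,-8.4), heading=0, 0 segment(s) drawn

Answer: 2.136 -8.4 0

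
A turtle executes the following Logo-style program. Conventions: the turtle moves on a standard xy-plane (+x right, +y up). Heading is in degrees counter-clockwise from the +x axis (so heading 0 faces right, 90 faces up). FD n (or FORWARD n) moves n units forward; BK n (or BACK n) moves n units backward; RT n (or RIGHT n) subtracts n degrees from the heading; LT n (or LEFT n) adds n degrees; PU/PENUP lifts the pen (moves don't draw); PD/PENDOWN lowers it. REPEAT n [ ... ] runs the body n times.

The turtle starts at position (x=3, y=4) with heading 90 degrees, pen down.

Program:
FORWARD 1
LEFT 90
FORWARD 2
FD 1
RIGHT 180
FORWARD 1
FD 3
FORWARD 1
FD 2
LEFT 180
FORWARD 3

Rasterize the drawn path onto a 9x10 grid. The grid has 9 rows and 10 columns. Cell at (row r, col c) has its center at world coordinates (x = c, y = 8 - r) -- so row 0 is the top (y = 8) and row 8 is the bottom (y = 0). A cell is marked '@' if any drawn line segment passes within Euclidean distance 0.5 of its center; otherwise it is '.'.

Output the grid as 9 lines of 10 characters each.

Segment 0: (3,4) -> (3,5)
Segment 1: (3,5) -> (1,5)
Segment 2: (1,5) -> (0,5)
Segment 3: (0,5) -> (1,5)
Segment 4: (1,5) -> (4,5)
Segment 5: (4,5) -> (5,5)
Segment 6: (5,5) -> (7,5)
Segment 7: (7,5) -> (4,5)

Answer: ..........
..........
..........
@@@@@@@@..
...@......
..........
..........
..........
..........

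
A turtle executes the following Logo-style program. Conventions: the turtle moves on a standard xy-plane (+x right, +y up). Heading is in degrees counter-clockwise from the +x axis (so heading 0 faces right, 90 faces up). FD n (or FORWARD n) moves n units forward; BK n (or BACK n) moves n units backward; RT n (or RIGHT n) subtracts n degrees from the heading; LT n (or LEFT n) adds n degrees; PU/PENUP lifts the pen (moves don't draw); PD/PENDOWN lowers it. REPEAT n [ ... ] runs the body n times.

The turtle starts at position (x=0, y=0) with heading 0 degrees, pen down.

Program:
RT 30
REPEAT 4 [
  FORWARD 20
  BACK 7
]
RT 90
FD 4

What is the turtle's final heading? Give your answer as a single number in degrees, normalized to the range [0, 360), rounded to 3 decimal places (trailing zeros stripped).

Answer: 240

Derivation:
Executing turtle program step by step:
Start: pos=(0,0), heading=0, pen down
RT 30: heading 0 -> 330
REPEAT 4 [
  -- iteration 1/4 --
  FD 20: (0,0) -> (17.321,-10) [heading=330, draw]
  BK 7: (17.321,-10) -> (11.258,-6.5) [heading=330, draw]
  -- iteration 2/4 --
  FD 20: (11.258,-6.5) -> (28.579,-16.5) [heading=330, draw]
  BK 7: (28.579,-16.5) -> (22.517,-13) [heading=330, draw]
  -- iteration 3/4 --
  FD 20: (22.517,-13) -> (39.837,-23) [heading=330, draw]
  BK 7: (39.837,-23) -> (33.775,-19.5) [heading=330, draw]
  -- iteration 4/4 --
  FD 20: (33.775,-19.5) -> (51.095,-29.5) [heading=330, draw]
  BK 7: (51.095,-29.5) -> (45.033,-26) [heading=330, draw]
]
RT 90: heading 330 -> 240
FD 4: (45.033,-26) -> (43.033,-29.464) [heading=240, draw]
Final: pos=(43.033,-29.464), heading=240, 9 segment(s) drawn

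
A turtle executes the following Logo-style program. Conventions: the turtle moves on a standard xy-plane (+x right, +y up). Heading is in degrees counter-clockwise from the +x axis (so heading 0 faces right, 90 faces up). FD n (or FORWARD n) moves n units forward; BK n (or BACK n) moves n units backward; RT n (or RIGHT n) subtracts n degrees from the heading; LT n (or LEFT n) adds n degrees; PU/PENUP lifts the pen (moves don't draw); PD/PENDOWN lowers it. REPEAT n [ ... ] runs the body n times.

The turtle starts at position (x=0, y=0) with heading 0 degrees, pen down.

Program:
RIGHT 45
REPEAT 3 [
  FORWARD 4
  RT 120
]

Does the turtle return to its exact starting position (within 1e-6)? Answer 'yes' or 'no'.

Answer: yes

Derivation:
Executing turtle program step by step:
Start: pos=(0,0), heading=0, pen down
RT 45: heading 0 -> 315
REPEAT 3 [
  -- iteration 1/3 --
  FD 4: (0,0) -> (2.828,-2.828) [heading=315, draw]
  RT 120: heading 315 -> 195
  -- iteration 2/3 --
  FD 4: (2.828,-2.828) -> (-1.035,-3.864) [heading=195, draw]
  RT 120: heading 195 -> 75
  -- iteration 3/3 --
  FD 4: (-1.035,-3.864) -> (0,0) [heading=75, draw]
  RT 120: heading 75 -> 315
]
Final: pos=(0,0), heading=315, 3 segment(s) drawn

Start position: (0, 0)
Final position: (0, 0)
Distance = 0; < 1e-6 -> CLOSED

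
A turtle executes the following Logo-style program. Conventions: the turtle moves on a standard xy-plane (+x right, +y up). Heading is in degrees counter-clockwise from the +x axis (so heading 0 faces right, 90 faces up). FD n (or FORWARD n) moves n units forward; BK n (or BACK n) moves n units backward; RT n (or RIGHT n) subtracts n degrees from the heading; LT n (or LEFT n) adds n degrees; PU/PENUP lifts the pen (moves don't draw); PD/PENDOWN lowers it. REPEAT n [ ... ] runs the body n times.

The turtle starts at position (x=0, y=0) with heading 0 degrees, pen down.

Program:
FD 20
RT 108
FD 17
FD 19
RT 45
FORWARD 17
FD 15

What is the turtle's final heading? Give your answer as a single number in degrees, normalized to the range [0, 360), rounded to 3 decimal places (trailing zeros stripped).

Answer: 207

Derivation:
Executing turtle program step by step:
Start: pos=(0,0), heading=0, pen down
FD 20: (0,0) -> (20,0) [heading=0, draw]
RT 108: heading 0 -> 252
FD 17: (20,0) -> (14.747,-16.168) [heading=252, draw]
FD 19: (14.747,-16.168) -> (8.875,-34.238) [heading=252, draw]
RT 45: heading 252 -> 207
FD 17: (8.875,-34.238) -> (-6.272,-41.956) [heading=207, draw]
FD 15: (-6.272,-41.956) -> (-19.637,-48.766) [heading=207, draw]
Final: pos=(-19.637,-48.766), heading=207, 5 segment(s) drawn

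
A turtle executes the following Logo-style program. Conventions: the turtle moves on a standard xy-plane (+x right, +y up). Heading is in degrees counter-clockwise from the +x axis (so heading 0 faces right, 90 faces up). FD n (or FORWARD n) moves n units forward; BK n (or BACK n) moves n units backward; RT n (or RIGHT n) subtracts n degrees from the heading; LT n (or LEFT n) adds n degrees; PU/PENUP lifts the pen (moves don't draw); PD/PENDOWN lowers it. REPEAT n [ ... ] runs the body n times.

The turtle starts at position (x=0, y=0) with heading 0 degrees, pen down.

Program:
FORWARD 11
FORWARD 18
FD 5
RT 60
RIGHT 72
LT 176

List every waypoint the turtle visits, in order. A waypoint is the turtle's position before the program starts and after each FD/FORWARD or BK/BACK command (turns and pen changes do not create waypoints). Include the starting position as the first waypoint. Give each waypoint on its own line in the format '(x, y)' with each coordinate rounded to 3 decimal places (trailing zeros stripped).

Answer: (0, 0)
(11, 0)
(29, 0)
(34, 0)

Derivation:
Executing turtle program step by step:
Start: pos=(0,0), heading=0, pen down
FD 11: (0,0) -> (11,0) [heading=0, draw]
FD 18: (11,0) -> (29,0) [heading=0, draw]
FD 5: (29,0) -> (34,0) [heading=0, draw]
RT 60: heading 0 -> 300
RT 72: heading 300 -> 228
LT 176: heading 228 -> 44
Final: pos=(34,0), heading=44, 3 segment(s) drawn
Waypoints (4 total):
(0, 0)
(11, 0)
(29, 0)
(34, 0)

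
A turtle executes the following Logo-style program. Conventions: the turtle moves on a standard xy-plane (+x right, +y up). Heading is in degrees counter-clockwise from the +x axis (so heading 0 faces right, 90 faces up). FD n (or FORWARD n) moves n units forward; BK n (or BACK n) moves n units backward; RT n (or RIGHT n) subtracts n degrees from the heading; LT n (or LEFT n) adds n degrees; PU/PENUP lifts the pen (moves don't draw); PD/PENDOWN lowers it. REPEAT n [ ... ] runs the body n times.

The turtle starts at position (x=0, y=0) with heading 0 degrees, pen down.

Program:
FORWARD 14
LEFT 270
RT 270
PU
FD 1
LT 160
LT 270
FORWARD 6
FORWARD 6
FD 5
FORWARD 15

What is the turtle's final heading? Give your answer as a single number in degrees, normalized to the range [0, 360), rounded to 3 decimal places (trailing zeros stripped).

Answer: 70

Derivation:
Executing turtle program step by step:
Start: pos=(0,0), heading=0, pen down
FD 14: (0,0) -> (14,0) [heading=0, draw]
LT 270: heading 0 -> 270
RT 270: heading 270 -> 0
PU: pen up
FD 1: (14,0) -> (15,0) [heading=0, move]
LT 160: heading 0 -> 160
LT 270: heading 160 -> 70
FD 6: (15,0) -> (17.052,5.638) [heading=70, move]
FD 6: (17.052,5.638) -> (19.104,11.276) [heading=70, move]
FD 5: (19.104,11.276) -> (20.814,15.975) [heading=70, move]
FD 15: (20.814,15.975) -> (25.945,30.07) [heading=70, move]
Final: pos=(25.945,30.07), heading=70, 1 segment(s) drawn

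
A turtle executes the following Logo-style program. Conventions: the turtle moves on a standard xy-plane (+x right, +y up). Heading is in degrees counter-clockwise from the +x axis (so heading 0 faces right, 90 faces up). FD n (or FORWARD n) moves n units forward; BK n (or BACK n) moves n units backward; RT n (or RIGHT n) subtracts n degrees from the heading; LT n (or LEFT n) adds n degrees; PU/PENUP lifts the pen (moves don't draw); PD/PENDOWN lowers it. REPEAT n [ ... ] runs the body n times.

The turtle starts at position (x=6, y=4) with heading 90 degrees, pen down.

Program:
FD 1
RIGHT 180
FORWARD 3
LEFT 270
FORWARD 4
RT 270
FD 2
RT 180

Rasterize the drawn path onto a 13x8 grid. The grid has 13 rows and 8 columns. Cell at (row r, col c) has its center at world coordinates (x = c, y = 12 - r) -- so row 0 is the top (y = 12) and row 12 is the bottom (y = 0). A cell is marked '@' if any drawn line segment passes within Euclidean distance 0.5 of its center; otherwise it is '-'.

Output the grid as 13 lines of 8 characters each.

Answer: --------
--------
--------
--------
--------
--------
--------
------@-
------@-
------@-
--@@@@@-
--@-----
--@-----

Derivation:
Segment 0: (6,4) -> (6,5)
Segment 1: (6,5) -> (6,2)
Segment 2: (6,2) -> (2,2)
Segment 3: (2,2) -> (2,0)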